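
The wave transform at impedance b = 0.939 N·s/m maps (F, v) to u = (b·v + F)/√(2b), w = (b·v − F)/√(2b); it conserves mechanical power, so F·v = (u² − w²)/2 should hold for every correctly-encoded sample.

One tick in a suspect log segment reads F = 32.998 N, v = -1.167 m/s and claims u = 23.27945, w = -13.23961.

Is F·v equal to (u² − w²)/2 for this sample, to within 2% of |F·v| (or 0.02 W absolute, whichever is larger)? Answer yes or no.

no

F·v = 32.998×(-1.167) = -38.50867 W.
(u² − w²)/2 = (541.93279 − 175.28727)/2 = 183.32276 W.
|Δ| = 221.83143;  2% of max(1, |F·v|) = 0.77017.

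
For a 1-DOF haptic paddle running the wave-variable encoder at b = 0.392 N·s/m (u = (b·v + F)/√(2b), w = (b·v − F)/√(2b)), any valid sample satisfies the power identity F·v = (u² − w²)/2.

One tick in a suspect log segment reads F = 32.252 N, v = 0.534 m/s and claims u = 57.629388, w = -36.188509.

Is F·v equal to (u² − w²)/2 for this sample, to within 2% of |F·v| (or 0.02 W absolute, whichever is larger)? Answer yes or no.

no

F·v = 32.252×0.534 = 17.222568 W.
(u² − w²)/2 = (3321.146361 − 1309.608184)/2 = 1005.769089 W.
|Δ| = 988.546521;  2% of max(1, |F·v|) = 0.344451.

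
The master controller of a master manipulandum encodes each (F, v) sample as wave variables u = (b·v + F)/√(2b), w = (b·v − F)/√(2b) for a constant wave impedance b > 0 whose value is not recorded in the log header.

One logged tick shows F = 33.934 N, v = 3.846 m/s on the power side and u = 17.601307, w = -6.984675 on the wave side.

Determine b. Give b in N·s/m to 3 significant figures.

u + w = 10.616632;  u + w = √(2b)·v, so √(2b) = 10.616632/3.846 = 2.760435.
b = (√(2b))²/2 = 7.620000/2 = 3.810000.
(Check via u − w = 2F/√(2b): u − w = 24.585982, 2F/√(2b) = 24.585982.)

b = 3.81 N·s/m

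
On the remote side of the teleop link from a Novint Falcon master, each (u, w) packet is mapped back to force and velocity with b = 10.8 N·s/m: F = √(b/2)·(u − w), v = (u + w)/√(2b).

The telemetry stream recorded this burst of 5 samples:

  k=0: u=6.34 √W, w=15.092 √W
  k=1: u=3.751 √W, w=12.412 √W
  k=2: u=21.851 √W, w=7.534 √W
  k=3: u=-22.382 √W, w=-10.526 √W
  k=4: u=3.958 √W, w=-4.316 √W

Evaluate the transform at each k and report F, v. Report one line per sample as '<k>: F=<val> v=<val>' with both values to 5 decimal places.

0: F=-20.33781 v=4.61143
1: F=-20.12635 v=3.47772
2: F=33.26970 v=6.32265
3: F=-27.55085 v=-7.08067
4: F=19.22704 v=-0.07703

k=0: u−w=-8.75200, u+w=21.43200; √(b/2)=2.32379, √(2b)=4.64758; F=2.32379×(-8.752)=-20.33781, v=21.43200/4.64758=4.61143
k=1: u−w=-8.66100, u+w=16.16300; √(b/2)=2.32379, √(2b)=4.64758; F=2.32379×(-8.661)=-20.12635, v=16.16300/4.64758=3.47772
k=2: u−w=14.31700, u+w=29.38500; √(b/2)=2.32379, √(2b)=4.64758; F=2.32379×14.317=33.26970, v=29.38500/4.64758=6.32265
k=3: u−w=-11.85600, u+w=-32.90800; √(b/2)=2.32379, √(2b)=4.64758; F=2.32379×(-11.856)=-27.55085, v=-32.90800/4.64758=-7.08067
k=4: u−w=8.27400, u+w=-0.35800; √(b/2)=2.32379, √(2b)=4.64758; F=2.32379×8.274=19.22704, v=-0.35800/4.64758=-0.07703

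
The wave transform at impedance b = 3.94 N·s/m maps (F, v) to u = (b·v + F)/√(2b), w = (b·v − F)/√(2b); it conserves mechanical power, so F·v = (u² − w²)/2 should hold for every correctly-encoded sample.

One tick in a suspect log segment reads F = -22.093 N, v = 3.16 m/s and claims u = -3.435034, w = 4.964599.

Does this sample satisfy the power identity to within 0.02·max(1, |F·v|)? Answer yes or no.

F·v = (-22.093)×3.16 = -69.813880 W.
(u² − w²)/2 = (11.799459 − 24.647243)/2 = -6.423892 W.
|Δ| = 63.389988;  2% of max(1, |F·v|) = 1.396278.

no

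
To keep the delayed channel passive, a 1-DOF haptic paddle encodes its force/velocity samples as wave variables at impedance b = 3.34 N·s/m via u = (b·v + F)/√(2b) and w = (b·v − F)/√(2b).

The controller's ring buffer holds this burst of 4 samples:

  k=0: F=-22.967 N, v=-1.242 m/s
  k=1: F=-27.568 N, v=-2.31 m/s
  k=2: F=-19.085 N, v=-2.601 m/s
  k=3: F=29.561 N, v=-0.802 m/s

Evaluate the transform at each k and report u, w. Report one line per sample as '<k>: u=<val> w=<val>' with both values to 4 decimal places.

0: u=-10.4912 w=7.2812
1: u=-13.6516 w=7.6812
2: u=-10.7454 w=4.0230
3: u=10.4011 w=-12.4739

k=0: b·v=3.34×(-1.242)=-4.1483; √(2b)=2.5846; u=(-4.1483+(-22.967))/2.5846=-10.4912, w=(-4.1483−(-22.967))/2.5846=7.2812
k=1: b·v=3.34×(-2.31)=-7.7154; √(2b)=2.5846; u=(-7.7154+(-27.568))/2.5846=-13.6516, w=(-7.7154−(-27.568))/2.5846=7.6812
k=2: b·v=3.34×(-2.601)=-8.6873; √(2b)=2.5846; u=(-8.6873+(-19.085))/2.5846=-10.7454, w=(-8.6873−(-19.085))/2.5846=4.0230
k=3: b·v=3.34×(-0.802)=-2.6787; √(2b)=2.5846; u=(-2.6787+29.561)/2.5846=10.4011, w=(-2.6787−29.561)/2.5846=-12.4739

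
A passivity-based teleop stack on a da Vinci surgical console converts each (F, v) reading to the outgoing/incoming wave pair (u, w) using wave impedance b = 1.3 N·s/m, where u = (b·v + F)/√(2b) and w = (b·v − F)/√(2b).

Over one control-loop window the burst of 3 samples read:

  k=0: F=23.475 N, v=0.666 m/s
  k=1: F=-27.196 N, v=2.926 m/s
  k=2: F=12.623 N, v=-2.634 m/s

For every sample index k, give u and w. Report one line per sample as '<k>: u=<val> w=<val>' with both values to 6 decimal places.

0: u=15.095523 w=-14.021631
1: u=-14.507227 w=19.225260
2: u=5.704854 w=-9.952051

k=0: b·v=1.3×0.666=0.865800; √(2b)=1.612452; u=(0.865800+23.475)/1.612452=15.095523, w=(0.865800−23.475)/1.612452=-14.021631
k=1: b·v=1.3×2.926=3.803800; √(2b)=1.612452; u=(3.803800+(-27.196))/1.612452=-14.507227, w=(3.803800−(-27.196))/1.612452=19.225260
k=2: b·v=1.3×(-2.634)=-3.424200; √(2b)=1.612452; u=(-3.424200+12.623)/1.612452=5.704854, w=(-3.424200−12.623)/1.612452=-9.952051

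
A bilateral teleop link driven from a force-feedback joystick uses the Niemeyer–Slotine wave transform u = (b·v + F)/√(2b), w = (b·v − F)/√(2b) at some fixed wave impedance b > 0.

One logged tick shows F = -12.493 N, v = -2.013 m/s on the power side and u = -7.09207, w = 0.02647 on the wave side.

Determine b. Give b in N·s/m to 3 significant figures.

u + w = -7.06560;  u + w = √(2b)·v, so √(2b) = -7.06560/(-2.013) = 3.50999.
b = (√(2b))²/2 = 12.32000/2 = 6.16000.
(Check via u − w = 2F/√(2b): u − w = -7.11854, 2F/√(2b) = -7.11855.)

b = 6.16 N·s/m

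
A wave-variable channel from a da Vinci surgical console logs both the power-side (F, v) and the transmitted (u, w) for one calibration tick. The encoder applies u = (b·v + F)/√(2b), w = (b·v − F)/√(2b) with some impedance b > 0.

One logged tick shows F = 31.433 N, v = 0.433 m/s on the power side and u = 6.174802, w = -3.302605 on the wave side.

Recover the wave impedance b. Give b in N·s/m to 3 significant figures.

b = 22 N·s/m

u + w = 2.872197;  u + w = √(2b)·v, so √(2b) = 2.872197/0.433 = 6.633249.
b = (√(2b))²/2 = 43.999998/2 = 21.999999.
(Check via u − w = 2F/√(2b): u − w = 9.477407, 2F/√(2b) = 9.477406.)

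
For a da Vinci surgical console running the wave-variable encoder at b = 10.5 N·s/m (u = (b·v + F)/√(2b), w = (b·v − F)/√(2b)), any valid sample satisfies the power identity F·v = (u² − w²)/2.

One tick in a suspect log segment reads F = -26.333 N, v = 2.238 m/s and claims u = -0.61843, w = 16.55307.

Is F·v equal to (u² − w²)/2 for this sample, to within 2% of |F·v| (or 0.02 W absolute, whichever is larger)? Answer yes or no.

no

F·v = (-26.333)×2.238 = -58.9333 W.
(u² − w²)/2 = (0.3825 − 274.0041)/2 = -136.8108 W.
|Δ| = 77.8776;  2% of max(1, |F·v|) = 1.1787.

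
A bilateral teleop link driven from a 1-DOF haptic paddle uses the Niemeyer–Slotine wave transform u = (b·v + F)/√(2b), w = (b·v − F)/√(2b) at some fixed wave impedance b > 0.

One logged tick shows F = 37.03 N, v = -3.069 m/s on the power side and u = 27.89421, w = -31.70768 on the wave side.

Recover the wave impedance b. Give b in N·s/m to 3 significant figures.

b = 0.772 N·s/m

u + w = -3.8135;  u + w = √(2b)·v, so √(2b) = -3.8135/(-3.069) = 1.2426.
b = (√(2b))²/2 = 1.5440/2 = 0.7720.
(Check via u − w = 2F/√(2b): u − w = 59.6019, 2F/√(2b) = 59.6019.)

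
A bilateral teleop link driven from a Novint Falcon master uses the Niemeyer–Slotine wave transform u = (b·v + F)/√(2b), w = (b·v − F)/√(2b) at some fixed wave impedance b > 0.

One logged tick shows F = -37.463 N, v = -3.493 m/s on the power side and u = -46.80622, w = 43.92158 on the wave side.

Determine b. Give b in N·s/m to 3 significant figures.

b = 0.341 N·s/m

u + w = -2.8846;  u + w = √(2b)·v, so √(2b) = -2.8846/(-3.493) = 0.8258.
b = (√(2b))²/2 = 0.6820/2 = 0.3410.
(Check via u − w = 2F/√(2b): u − w = -90.7278, 2F/√(2b) = -90.7276.)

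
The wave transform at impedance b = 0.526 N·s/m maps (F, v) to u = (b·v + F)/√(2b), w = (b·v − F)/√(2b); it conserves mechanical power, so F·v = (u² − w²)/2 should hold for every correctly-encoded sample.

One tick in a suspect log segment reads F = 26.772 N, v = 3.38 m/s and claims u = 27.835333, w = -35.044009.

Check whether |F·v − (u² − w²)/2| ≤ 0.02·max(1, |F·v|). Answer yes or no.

no

F·v = 26.772×3.38 = 90.489360 W.
(u² − w²)/2 = (774.805763 − 1228.082567)/2 = -226.638402 W.
|Δ| = 317.127762;  2% of max(1, |F·v|) = 1.809787.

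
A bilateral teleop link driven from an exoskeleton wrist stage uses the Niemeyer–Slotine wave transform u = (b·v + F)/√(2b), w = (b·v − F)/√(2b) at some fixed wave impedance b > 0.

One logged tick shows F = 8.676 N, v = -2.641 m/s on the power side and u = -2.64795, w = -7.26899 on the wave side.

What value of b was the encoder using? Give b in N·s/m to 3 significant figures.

u + w = -9.9169;  u + w = √(2b)·v, so √(2b) = -9.9169/(-2.641) = 3.7550.
b = (√(2b))²/2 = 14.1000/2 = 7.0500.
(Check via u − w = 2F/√(2b): u − w = 4.6210, 2F/√(2b) = 4.6210.)

b = 7.05 N·s/m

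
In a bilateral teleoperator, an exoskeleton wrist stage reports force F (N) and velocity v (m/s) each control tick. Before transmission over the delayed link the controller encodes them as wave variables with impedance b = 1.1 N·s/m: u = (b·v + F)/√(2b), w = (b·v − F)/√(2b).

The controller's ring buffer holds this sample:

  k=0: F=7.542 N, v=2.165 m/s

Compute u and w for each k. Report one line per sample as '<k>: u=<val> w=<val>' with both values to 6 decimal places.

k=0: b·v=1.1×2.165=2.381500; √(2b)=1.483240; u=(2.381500+7.542)/1.483240=6.690422, w=(2.381500−7.542)/1.483240=-3.479208

0: u=6.690422 w=-3.479208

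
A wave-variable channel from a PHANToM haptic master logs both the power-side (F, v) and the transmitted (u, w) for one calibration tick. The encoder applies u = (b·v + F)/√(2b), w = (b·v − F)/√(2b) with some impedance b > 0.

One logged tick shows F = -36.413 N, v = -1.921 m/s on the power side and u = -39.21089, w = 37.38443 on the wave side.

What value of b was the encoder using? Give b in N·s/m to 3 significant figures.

b = 0.452 N·s/m

u + w = -1.82646;  u + w = √(2b)·v, so √(2b) = -1.82646/(-1.921) = 0.95079.
b = (√(2b))²/2 = 0.90399/2 = 0.45200.
(Check via u − w = 2F/√(2b): u − w = -76.59532, 2F/√(2b) = -76.59557.)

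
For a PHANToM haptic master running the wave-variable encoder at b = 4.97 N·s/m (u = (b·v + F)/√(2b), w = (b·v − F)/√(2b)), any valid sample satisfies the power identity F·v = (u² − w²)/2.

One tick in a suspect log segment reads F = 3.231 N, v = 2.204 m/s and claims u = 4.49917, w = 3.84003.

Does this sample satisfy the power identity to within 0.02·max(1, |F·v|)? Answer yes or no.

F·v = 3.231×2.204 = 7.12112 W.
(u² − w²)/2 = (20.24253 − 14.74583)/2 = 2.74835 W.
|Δ| = 4.37277;  2% of max(1, |F·v|) = 0.14242.

no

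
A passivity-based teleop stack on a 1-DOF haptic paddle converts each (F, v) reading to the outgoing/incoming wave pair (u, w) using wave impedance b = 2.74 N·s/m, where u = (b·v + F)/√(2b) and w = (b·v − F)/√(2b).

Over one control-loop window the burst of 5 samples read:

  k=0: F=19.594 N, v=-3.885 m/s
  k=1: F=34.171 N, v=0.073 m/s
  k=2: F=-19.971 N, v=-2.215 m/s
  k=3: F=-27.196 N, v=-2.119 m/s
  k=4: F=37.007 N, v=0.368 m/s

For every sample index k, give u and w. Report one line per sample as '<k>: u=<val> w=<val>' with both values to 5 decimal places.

0: u=3.82287 w=-12.91742
1: u=14.68257 w=-14.51168
2: u=-11.12378 w=5.93860
3: u=-14.09778 w=9.13733
4: u=16.23934 w=-15.37787

k=0: b·v=2.74×(-3.885)=-10.64490; √(2b)=2.34094; u=(-10.64490+19.594)/2.34094=3.82287, w=(-10.64490−19.594)/2.34094=-12.91742
k=1: b·v=2.74×0.073=0.20002; √(2b)=2.34094; u=(0.20002+34.171)/2.34094=14.68257, w=(0.20002−34.171)/2.34094=-14.51168
k=2: b·v=2.74×(-2.215)=-6.06910; √(2b)=2.34094; u=(-6.06910+(-19.971))/2.34094=-11.12378, w=(-6.06910−(-19.971))/2.34094=5.93860
k=3: b·v=2.74×(-2.119)=-5.80606; √(2b)=2.34094; u=(-5.80606+(-27.196))/2.34094=-14.09778, w=(-5.80606−(-27.196))/2.34094=9.13733
k=4: b·v=2.74×0.368=1.00832; √(2b)=2.34094; u=(1.00832+37.007)/2.34094=16.23934, w=(1.00832−37.007)/2.34094=-15.37787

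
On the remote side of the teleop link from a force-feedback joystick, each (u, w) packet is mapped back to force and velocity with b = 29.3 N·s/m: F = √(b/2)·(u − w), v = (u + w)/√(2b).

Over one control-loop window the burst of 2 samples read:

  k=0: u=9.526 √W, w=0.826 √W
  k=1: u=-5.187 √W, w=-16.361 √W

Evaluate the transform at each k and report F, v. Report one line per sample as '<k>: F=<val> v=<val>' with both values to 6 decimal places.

0: F=33.299527 v=1.352307
1: F=42.768841 v=-2.814869

k=0: u−w=8.700000, u+w=10.352000; √(b/2)=3.827532, √(2b)=7.655064; F=3.827532×8.7=33.299527, v=10.352000/7.655064=1.352307
k=1: u−w=11.174000, u+w=-21.548000; √(b/2)=3.827532, √(2b)=7.655064; F=3.827532×11.174=42.768841, v=-21.548000/7.655064=-2.814869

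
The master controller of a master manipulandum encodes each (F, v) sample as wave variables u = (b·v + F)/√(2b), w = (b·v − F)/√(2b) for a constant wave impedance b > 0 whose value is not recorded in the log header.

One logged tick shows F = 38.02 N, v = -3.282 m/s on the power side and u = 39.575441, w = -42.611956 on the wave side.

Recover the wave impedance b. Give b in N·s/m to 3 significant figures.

b = 0.428 N·s/m

u + w = -3.036515;  u + w = √(2b)·v, so √(2b) = -3.036515/(-3.282) = 0.925203.
b = (√(2b))²/2 = 0.856000/2 = 0.428000.
(Check via u − w = 2F/√(2b): u − w = 82.187397, 2F/√(2b) = 82.187402.)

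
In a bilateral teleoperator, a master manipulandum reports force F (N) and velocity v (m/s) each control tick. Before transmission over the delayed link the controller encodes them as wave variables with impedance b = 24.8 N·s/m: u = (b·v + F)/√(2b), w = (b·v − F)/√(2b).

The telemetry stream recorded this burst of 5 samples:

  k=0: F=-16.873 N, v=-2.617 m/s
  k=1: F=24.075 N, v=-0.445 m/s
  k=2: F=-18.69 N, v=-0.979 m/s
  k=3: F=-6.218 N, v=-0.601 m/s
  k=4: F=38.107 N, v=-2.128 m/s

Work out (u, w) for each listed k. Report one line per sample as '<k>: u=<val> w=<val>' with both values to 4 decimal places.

0: u=-11.6112 w=-6.8196
1: u=1.8514 w=-4.9854
2: u=-6.1012 w=-0.7936
3: u=-2.9992 w=-1.2334
4: u=-2.0826 w=-12.9043

k=0: b·v=24.8×(-2.617)=-64.9016; √(2b)=7.0427; u=(-64.9016+(-16.873))/7.0427=-11.6112, w=(-64.9016−(-16.873))/7.0427=-6.8196
k=1: b·v=24.8×(-0.445)=-11.0360; √(2b)=7.0427; u=(-11.0360+24.075)/7.0427=1.8514, w=(-11.0360−24.075)/7.0427=-4.9854
k=2: b·v=24.8×(-0.979)=-24.2792; √(2b)=7.0427; u=(-24.2792+(-18.69))/7.0427=-6.1012, w=(-24.2792−(-18.69))/7.0427=-0.7936
k=3: b·v=24.8×(-0.601)=-14.9048; √(2b)=7.0427; u=(-14.9048+(-6.218))/7.0427=-2.9992, w=(-14.9048−(-6.218))/7.0427=-1.2334
k=4: b·v=24.8×(-2.128)=-52.7744; √(2b)=7.0427; u=(-52.7744+38.107)/7.0427=-2.0826, w=(-52.7744−38.107)/7.0427=-12.9043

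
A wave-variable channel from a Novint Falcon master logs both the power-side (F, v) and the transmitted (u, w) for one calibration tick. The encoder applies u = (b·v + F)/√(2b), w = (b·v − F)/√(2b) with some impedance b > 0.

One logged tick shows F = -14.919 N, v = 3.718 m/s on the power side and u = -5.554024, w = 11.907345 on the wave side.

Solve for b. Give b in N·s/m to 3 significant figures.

b = 1.46 N·s/m

u + w = 6.353321;  u + w = √(2b)·v, so √(2b) = 6.353321/3.718 = 1.708801.
b = (√(2b))²/2 = 2.920000/2 = 1.460000.
(Check via u − w = 2F/√(2b): u − w = -17.461369, 2F/√(2b) = -17.461369.)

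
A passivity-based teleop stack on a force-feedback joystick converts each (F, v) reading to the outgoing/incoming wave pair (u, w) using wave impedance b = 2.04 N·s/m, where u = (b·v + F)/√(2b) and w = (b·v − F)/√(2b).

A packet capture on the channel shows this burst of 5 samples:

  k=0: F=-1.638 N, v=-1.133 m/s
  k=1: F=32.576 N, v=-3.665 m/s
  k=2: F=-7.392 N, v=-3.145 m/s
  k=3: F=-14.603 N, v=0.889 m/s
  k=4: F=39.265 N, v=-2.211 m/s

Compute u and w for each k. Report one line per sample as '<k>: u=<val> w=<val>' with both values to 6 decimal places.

k=0: b·v=2.04×(-1.133)=-2.311320; √(2b)=2.019901; u=(-2.311320+(-1.638))/2.019901=-1.955205, w=(-2.311320−(-1.638))/2.019901=-0.333343
k=1: b·v=2.04×(-3.665)=-7.476600; √(2b)=2.019901; u=(-7.476600+32.576)/2.019901=12.426055, w=(-7.476600−32.576)/2.019901=-19.828992
k=2: b·v=2.04×(-3.145)=-6.415800; √(2b)=2.019901; u=(-6.415800+(-7.392))/2.019901=-6.835880, w=(-6.415800−(-7.392))/2.019901=0.483291
k=3: b·v=2.04×0.889=1.813560; √(2b)=2.019901; u=(1.813560+(-14.603))/2.019901=-6.331716, w=(1.813560−(-14.603))/2.019901=8.127408
k=4: b·v=2.04×(-2.211)=-4.510440; √(2b)=2.019901; u=(-4.510440+39.265)/2.019901=17.206071, w=(-4.510440−39.265)/2.019901=-21.672072

0: u=-1.955205 w=-0.333343
1: u=12.426055 w=-19.828992
2: u=-6.835880 w=0.483291
3: u=-6.331716 w=8.127408
4: u=17.206071 w=-21.672072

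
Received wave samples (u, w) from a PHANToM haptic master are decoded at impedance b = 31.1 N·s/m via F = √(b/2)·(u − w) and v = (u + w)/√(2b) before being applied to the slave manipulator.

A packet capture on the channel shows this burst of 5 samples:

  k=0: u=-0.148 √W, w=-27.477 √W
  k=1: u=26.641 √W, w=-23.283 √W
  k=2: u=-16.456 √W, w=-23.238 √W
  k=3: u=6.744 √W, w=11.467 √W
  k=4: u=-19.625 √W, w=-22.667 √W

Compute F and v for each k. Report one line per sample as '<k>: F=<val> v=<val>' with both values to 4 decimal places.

0: F=107.7678 v=-3.5027
1: F=196.8677 v=0.4258
2: F=26.7438 v=-5.0330
3: F=-18.6244 v=2.3091
4: F=11.9957 v=-5.3624

k=0: u−w=27.3290, u+w=-27.6250; √(b/2)=3.9433, √(2b)=7.8867; F=3.9433×27.329=107.7678, v=-27.6250/7.8867=-3.5027
k=1: u−w=49.9240, u+w=3.3580; √(b/2)=3.9433, √(2b)=7.8867; F=3.9433×49.924=196.8677, v=3.3580/7.8867=0.4258
k=2: u−w=6.7820, u+w=-39.6940; √(b/2)=3.9433, √(2b)=7.8867; F=3.9433×6.782=26.7438, v=-39.6940/7.8867=-5.0330
k=3: u−w=-4.7230, u+w=18.2110; √(b/2)=3.9433, √(2b)=7.8867; F=3.9433×(-4.723)=-18.6244, v=18.2110/7.8867=2.3091
k=4: u−w=3.0420, u+w=-42.2920; √(b/2)=3.9433, √(2b)=7.8867; F=3.9433×3.042=11.9957, v=-42.2920/7.8867=-5.3624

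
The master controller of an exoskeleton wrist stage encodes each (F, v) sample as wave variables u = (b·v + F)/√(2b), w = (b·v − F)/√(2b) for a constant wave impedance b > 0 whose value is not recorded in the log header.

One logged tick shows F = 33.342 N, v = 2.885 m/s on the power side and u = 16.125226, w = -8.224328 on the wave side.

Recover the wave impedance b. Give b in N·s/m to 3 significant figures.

b = 3.75 N·s/m

u + w = 7.900898;  u + w = √(2b)·v, so √(2b) = 7.900898/2.885 = 2.738613.
b = (√(2b))²/2 = 7.500000/2 = 3.750000.
(Check via u − w = 2F/√(2b): u − w = 24.349554, 2F/√(2b) = 24.349554.)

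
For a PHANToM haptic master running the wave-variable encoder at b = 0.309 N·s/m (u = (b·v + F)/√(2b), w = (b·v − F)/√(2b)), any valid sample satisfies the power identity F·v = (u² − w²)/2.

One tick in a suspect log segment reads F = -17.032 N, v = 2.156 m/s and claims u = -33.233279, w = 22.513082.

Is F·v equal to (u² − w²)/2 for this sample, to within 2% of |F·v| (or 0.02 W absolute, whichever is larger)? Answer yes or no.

no

F·v = (-17.032)×2.156 = -36.720992 W.
(u² − w²)/2 = (1104.450833 − 506.838861)/2 = 298.805986 W.
|Δ| = 335.526978;  2% of max(1, |F·v|) = 0.734420.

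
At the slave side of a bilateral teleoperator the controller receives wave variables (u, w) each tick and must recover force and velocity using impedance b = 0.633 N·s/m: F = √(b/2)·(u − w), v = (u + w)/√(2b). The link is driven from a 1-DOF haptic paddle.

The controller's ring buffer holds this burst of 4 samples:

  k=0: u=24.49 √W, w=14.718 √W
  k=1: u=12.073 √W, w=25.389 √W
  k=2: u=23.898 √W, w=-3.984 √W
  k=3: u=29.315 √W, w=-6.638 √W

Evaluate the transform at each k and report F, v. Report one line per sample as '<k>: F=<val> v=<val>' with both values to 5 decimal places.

k=0: u−w=9.77200, u+w=39.20800; √(b/2)=0.56258, √(2b)=1.12517; F=0.56258×9.772=5.49756, v=39.20800/1.12517=34.84639
k=1: u−w=-13.31600, u+w=37.46200; √(b/2)=0.56258, √(2b)=1.12517; F=0.56258×(-13.316)=-7.49136, v=37.46200/1.12517=33.29462
k=2: u−w=27.88200, u+w=19.91400; √(b/2)=0.56258, √(2b)=1.12517; F=0.56258×27.882=15.68595, v=19.91400/1.12517=17.69871
k=3: u−w=35.95300, u+w=22.67700; √(b/2)=0.56258, √(2b)=1.12517; F=0.56258×35.953=20.22656, v=22.67700/1.12517=20.15435

0: F=5.49756 v=34.84639
1: F=-7.49136 v=33.29462
2: F=15.68595 v=17.69871
3: F=20.22656 v=20.15435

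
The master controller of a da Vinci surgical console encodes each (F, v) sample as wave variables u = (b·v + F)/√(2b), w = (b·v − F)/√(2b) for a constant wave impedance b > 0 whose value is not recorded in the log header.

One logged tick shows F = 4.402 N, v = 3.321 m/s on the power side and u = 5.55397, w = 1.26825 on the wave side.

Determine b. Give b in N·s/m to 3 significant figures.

u + w = 6.82222;  u + w = √(2b)·v, so √(2b) = 6.82222/3.321 = 2.05427.
b = (√(2b))²/2 = 4.22001/2 = 2.11001.
(Check via u − w = 2F/√(2b): u − w = 4.28572, 2F/√(2b) = 4.28571.)

b = 2.11 N·s/m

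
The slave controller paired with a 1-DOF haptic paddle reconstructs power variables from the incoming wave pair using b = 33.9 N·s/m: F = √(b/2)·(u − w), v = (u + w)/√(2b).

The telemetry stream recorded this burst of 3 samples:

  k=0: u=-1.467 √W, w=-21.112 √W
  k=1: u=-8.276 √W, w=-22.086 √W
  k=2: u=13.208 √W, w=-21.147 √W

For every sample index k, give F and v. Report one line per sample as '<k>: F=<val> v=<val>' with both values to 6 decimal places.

k=0: u−w=19.645000, u+w=-22.579000; √(b/2)=4.117038, √(2b)=8.234076; F=4.117038×19.645=80.879207, v=-22.579000/8.234076=-2.742141
k=1: u−w=13.810000, u+w=-30.362000; √(b/2)=4.117038, √(2b)=8.234076; F=4.117038×13.81=56.856292, v=-30.362000/8.234076=-3.687360
k=2: u−w=34.355000, u+w=-7.939000; √(b/2)=4.117038, √(2b)=8.234076; F=4.117038×34.355=141.440833, v=-7.939000/8.234076=-0.964164

0: F=80.879207 v=-2.742141
1: F=56.856292 v=-3.687360
2: F=141.440833 v=-0.964164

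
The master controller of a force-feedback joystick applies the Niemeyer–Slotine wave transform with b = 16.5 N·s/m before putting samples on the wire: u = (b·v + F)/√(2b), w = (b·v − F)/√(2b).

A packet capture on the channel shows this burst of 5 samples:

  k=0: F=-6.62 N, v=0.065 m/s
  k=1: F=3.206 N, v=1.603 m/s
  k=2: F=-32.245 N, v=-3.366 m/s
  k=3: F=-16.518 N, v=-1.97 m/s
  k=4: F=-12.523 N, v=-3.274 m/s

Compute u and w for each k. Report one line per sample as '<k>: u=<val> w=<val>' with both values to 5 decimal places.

0: u=-0.96570 w=1.33909
1: u=5.16236 w=4.04617
2: u=-15.28123 w=-4.05496
3: u=-8.53381 w=-2.78298
4: u=-11.58382 w=-7.22387

k=0: b·v=16.5×0.065=1.07250; √(2b)=5.74456; u=(1.07250+(-6.62))/5.74456=-0.96570, w=(1.07250−(-6.62))/5.74456=1.33909
k=1: b·v=16.5×1.603=26.44950; √(2b)=5.74456; u=(26.44950+3.206)/5.74456=5.16236, w=(26.44950−3.206)/5.74456=4.04617
k=2: b·v=16.5×(-3.366)=-55.53900; √(2b)=5.74456; u=(-55.53900+(-32.245))/5.74456=-15.28123, w=(-55.53900−(-32.245))/5.74456=-4.05496
k=3: b·v=16.5×(-1.97)=-32.50500; √(2b)=5.74456; u=(-32.50500+(-16.518))/5.74456=-8.53381, w=(-32.50500−(-16.518))/5.74456=-2.78298
k=4: b·v=16.5×(-3.274)=-54.02100; √(2b)=5.74456; u=(-54.02100+(-12.523))/5.74456=-11.58382, w=(-54.02100−(-12.523))/5.74456=-7.22387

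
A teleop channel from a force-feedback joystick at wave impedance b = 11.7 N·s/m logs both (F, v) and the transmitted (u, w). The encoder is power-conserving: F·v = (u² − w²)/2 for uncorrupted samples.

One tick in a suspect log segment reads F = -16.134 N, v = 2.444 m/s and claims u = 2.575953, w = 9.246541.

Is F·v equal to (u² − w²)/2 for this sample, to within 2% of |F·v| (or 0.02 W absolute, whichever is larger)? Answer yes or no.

yes

F·v = (-16.134)×2.444 = -39.431496 W.
(u² − w²)/2 = (6.635534 − 85.498520)/2 = -39.431493 W.
|Δ| = 0.000003;  2% of max(1, |F·v|) = 0.788630.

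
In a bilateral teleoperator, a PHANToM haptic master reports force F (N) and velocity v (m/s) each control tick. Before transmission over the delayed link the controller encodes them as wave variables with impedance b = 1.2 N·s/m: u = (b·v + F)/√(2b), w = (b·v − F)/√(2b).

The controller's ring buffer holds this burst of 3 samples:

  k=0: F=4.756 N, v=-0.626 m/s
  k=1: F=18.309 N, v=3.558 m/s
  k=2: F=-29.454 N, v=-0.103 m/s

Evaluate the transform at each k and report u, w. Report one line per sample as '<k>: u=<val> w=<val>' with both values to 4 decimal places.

0: u=2.5851 w=-3.5549
1: u=14.5744 w=-9.0624
2: u=-19.0923 w=18.9327

k=0: b·v=1.2×(-0.626)=-0.7512; √(2b)=1.5492; u=(-0.7512+4.756)/1.5492=2.5851, w=(-0.7512−4.756)/1.5492=-3.5549
k=1: b·v=1.2×3.558=4.2696; √(2b)=1.5492; u=(4.2696+18.309)/1.5492=14.5744, w=(4.2696−18.309)/1.5492=-9.0624
k=2: b·v=1.2×(-0.103)=-0.1236; √(2b)=1.5492; u=(-0.1236+(-29.454))/1.5492=-19.0923, w=(-0.1236−(-29.454))/1.5492=18.9327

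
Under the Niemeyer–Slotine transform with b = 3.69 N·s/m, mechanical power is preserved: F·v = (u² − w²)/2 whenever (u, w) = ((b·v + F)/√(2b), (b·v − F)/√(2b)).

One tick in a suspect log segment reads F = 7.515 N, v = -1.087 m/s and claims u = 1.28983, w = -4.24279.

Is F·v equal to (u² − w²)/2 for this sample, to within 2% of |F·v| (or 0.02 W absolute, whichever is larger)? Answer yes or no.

F·v = 7.515×(-1.087) = -8.1688 W.
(u² − w²)/2 = (1.6637 − 18.0013)/2 = -8.1688 W.
|Δ| = 0.0000;  2% of max(1, |F·v|) = 0.1634.

yes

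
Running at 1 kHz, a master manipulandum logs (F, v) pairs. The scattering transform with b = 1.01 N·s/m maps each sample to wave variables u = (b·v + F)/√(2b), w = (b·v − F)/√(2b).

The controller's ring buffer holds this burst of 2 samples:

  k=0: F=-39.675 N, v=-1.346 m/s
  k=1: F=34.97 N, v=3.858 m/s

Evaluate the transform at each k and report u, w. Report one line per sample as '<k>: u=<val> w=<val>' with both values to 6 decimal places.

k=0: b·v=1.01×(-1.346)=-1.359460; √(2b)=1.421267; u=(-1.359460+(-39.675))/1.421267=-28.871745, w=(-1.359460−(-39.675))/1.421267=26.958720
k=1: b·v=1.01×3.858=3.896580; √(2b)=1.421267; u=(3.896580+34.97)/1.421267=27.346430, w=(3.896580−34.97)/1.421267=-21.863182

0: u=-28.871745 w=26.958720
1: u=27.346430 w=-21.863182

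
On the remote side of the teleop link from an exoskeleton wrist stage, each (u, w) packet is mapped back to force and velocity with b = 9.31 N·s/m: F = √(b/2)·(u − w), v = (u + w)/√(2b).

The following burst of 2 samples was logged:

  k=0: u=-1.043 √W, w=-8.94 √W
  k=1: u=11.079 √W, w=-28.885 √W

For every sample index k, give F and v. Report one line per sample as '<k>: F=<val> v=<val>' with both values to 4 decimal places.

k=0: u−w=7.8970, u+w=-9.9830; √(b/2)=2.1575, √(2b)=4.3151; F=2.1575×7.897=17.0381, v=-9.9830/4.3151=-2.3135
k=1: u−w=39.9640, u+w=-17.8060; √(b/2)=2.1575, √(2b)=4.3151; F=2.1575×39.964=86.2241, v=-17.8060/4.3151=-4.1264

0: F=17.0381 v=-2.3135
1: F=86.2241 v=-4.1264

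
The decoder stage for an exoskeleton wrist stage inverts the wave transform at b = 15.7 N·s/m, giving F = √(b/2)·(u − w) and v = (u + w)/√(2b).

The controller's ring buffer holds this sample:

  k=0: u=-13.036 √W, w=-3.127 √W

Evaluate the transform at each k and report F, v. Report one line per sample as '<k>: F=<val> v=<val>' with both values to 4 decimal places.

0: F=-27.7629 v=-2.8844

k=0: u−w=-9.9090, u+w=-16.1630; √(b/2)=2.8018, √(2b)=5.6036; F=2.8018×(-9.909)=-27.7629, v=-16.1630/5.6036=-2.8844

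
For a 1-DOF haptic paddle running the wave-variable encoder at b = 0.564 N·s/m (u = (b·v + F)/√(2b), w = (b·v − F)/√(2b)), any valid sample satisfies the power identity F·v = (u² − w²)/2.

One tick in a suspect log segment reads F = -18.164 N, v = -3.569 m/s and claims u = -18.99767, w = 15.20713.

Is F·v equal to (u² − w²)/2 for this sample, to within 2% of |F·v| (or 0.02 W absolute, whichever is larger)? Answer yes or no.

yes

F·v = (-18.164)×(-3.569) = 64.8273 W.
(u² − w²)/2 = (360.9115 − 231.2568)/2 = 64.8273 W.
|Δ| = 0.0000;  2% of max(1, |F·v|) = 1.2965.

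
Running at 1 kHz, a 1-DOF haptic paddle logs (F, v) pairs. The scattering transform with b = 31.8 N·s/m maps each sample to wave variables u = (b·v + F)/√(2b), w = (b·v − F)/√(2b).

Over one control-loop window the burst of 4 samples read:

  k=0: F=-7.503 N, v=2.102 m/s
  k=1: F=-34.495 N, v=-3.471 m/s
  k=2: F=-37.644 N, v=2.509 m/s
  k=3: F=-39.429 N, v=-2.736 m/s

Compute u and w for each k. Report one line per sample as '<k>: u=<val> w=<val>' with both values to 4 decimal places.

0: u=7.4409 w=9.3225
1: u=-18.1660 w=-9.5151
2: u=5.2843 w=14.7249
3: u=-15.8538 w=-5.9656

k=0: b·v=31.8×2.102=66.8436; √(2b)=7.9750; u=(66.8436+(-7.503))/7.9750=7.4409, w=(66.8436−(-7.503))/7.9750=9.3225
k=1: b·v=31.8×(-3.471)=-110.3778; √(2b)=7.9750; u=(-110.3778+(-34.495))/7.9750=-18.1660, w=(-110.3778−(-34.495))/7.9750=-9.5151
k=2: b·v=31.8×2.509=79.7862; √(2b)=7.9750; u=(79.7862+(-37.644))/7.9750=5.2843, w=(79.7862−(-37.644))/7.9750=14.7249
k=3: b·v=31.8×(-2.736)=-87.0048; √(2b)=7.9750; u=(-87.0048+(-39.429))/7.9750=-15.8538, w=(-87.0048−(-39.429))/7.9750=-5.9656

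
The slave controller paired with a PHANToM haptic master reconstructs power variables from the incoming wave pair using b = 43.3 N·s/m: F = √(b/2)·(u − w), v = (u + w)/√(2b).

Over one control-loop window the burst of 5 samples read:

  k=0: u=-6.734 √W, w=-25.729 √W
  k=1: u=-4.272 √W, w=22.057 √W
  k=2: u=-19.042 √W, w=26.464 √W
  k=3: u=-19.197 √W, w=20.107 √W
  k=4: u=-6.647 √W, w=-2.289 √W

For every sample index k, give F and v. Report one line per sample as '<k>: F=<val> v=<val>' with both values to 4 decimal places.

0: F=88.3829 v=-3.4884
1: F=-122.5077 v=1.9112
2: F=-211.7374 v=0.7976
3: F=-182.8798 v=0.0978
4: F=-20.2776 v=-0.9602

k=0: u−w=18.9950, u+w=-32.4630; √(b/2)=4.6530, √(2b)=9.3059; F=4.6530×18.995=88.3829, v=-32.4630/9.3059=-3.4884
k=1: u−w=-26.3290, u+w=17.7850; √(b/2)=4.6530, √(2b)=9.3059; F=4.6530×(-26.329)=-122.5077, v=17.7850/9.3059=1.9112
k=2: u−w=-45.5060, u+w=7.4220; √(b/2)=4.6530, √(2b)=9.3059; F=4.6530×(-45.506)=-211.7374, v=7.4220/9.3059=0.7976
k=3: u−w=-39.3040, u+w=0.9100; √(b/2)=4.6530, √(2b)=9.3059; F=4.6530×(-39.304)=-182.8798, v=0.9100/9.3059=0.0978
k=4: u−w=-4.3580, u+w=-8.9360; √(b/2)=4.6530, √(2b)=9.3059; F=4.6530×(-4.358)=-20.2776, v=-8.9360/9.3059=-0.9602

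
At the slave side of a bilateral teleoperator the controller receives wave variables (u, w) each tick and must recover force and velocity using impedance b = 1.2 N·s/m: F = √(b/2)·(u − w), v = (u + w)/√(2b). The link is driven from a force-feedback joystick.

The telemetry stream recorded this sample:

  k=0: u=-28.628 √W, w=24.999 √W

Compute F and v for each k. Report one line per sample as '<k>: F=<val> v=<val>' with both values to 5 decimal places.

0: F=-41.53930 v=-2.34251

k=0: u−w=-53.62700, u+w=-3.62900; √(b/2)=0.77460, √(2b)=1.54919; F=0.77460×(-53.627)=-41.53930, v=-3.62900/1.54919=-2.34251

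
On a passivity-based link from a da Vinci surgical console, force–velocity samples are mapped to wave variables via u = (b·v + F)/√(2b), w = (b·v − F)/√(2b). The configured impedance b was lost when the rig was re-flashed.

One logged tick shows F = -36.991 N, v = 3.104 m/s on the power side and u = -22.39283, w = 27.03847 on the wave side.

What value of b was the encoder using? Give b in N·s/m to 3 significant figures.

u + w = 4.64564;  u + w = √(2b)·v, so √(2b) = 4.64564/3.104 = 1.49666.
b = (√(2b))²/2 = 2.24000/2 = 1.12000.
(Check via u − w = 2F/√(2b): u − w = -49.43130, 2F/√(2b) = -49.43132.)

b = 1.12 N·s/m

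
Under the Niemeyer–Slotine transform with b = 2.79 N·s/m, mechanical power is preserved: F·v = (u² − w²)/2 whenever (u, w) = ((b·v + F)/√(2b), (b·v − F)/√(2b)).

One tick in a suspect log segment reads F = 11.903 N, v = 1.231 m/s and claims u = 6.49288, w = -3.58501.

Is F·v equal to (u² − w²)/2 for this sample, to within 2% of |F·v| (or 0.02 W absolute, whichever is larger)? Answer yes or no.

yes

F·v = 11.903×1.231 = 14.65259 W.
(u² − w²)/2 = (42.15749 − 12.85230)/2 = 14.65260 W.
|Δ| = 0.00000;  2% of max(1, |F·v|) = 0.29305.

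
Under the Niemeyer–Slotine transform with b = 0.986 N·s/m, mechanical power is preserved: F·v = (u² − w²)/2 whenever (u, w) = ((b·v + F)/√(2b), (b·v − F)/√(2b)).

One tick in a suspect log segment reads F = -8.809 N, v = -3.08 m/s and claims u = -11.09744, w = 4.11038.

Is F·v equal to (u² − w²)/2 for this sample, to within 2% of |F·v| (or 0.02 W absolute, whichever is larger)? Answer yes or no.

no

F·v = (-8.809)×(-3.08) = 27.1317 W.
(u² − w²)/2 = (123.1532 − 16.8952)/2 = 53.1290 W.
|Δ| = 25.9973;  2% of max(1, |F·v|) = 0.5426.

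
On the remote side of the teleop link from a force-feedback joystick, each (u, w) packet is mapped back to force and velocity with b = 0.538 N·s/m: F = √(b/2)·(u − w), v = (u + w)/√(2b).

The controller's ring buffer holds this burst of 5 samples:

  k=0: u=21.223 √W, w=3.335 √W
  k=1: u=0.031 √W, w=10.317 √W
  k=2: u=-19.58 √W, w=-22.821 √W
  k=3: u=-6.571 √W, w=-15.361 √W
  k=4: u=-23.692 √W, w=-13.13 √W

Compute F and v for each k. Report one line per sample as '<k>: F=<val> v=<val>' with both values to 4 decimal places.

0: F=9.2776 v=23.6748
1: F=-5.3349 v=9.9759
2: F=1.6810 v=-40.8761
3: F=4.5590 v=-21.1433
4: F=-5.4780 v=-35.4978

k=0: u−w=17.8880, u+w=24.5580; √(b/2)=0.5187, √(2b)=1.0373; F=0.5187×17.888=9.2776, v=24.5580/1.0373=23.6748
k=1: u−w=-10.2860, u+w=10.3480; √(b/2)=0.5187, √(2b)=1.0373; F=0.5187×(-10.286)=-5.3349, v=10.3480/1.0373=9.9759
k=2: u−w=3.2410, u+w=-42.4010; √(b/2)=0.5187, √(2b)=1.0373; F=0.5187×3.241=1.6810, v=-42.4010/1.0373=-40.8761
k=3: u−w=8.7900, u+w=-21.9320; √(b/2)=0.5187, √(2b)=1.0373; F=0.5187×8.79=4.5590, v=-21.9320/1.0373=-21.1433
k=4: u−w=-10.5620, u+w=-36.8220; √(b/2)=0.5187, √(2b)=1.0373; F=0.5187×(-10.562)=-5.4780, v=-36.8220/1.0373=-35.4978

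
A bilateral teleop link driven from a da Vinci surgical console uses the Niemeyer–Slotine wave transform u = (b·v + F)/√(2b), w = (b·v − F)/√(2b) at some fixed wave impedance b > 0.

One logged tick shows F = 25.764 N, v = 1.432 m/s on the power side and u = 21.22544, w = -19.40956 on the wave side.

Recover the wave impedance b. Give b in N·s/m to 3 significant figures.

u + w = 1.81588;  u + w = √(2b)·v, so √(2b) = 1.81588/1.432 = 1.26807.
b = (√(2b))²/2 = 1.60801/2 = 0.80400.
(Check via u − w = 2F/√(2b): u − w = 40.63500, 2F/√(2b) = 40.63490.)

b = 0.804 N·s/m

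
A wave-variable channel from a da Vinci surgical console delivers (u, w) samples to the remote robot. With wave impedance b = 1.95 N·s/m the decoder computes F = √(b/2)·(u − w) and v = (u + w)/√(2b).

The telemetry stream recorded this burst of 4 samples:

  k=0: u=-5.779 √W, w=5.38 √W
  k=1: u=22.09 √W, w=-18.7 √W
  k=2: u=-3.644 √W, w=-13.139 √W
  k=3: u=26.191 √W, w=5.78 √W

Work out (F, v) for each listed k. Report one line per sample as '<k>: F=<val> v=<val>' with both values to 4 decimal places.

k=0: u−w=-11.1590, u+w=-0.3990; √(b/2)=0.9874, √(2b)=1.9748; F=0.9874×(-11.159)=-11.0186, v=-0.3990/1.9748=-0.2020
k=1: u−w=40.7900, u+w=3.3900; √(b/2)=0.9874, √(2b)=1.9748; F=0.9874×40.79=40.2769, v=3.3900/1.9748=1.7166
k=2: u−w=9.4950, u+w=-16.7830; √(b/2)=0.9874, √(2b)=1.9748; F=0.9874×9.495=9.3756, v=-16.7830/1.9748=-8.4984
k=3: u−w=20.4110, u+w=31.9710; √(b/2)=0.9874, √(2b)=1.9748; F=0.9874×20.411=20.1542, v=31.9710/1.9748=16.1891

0: F=-11.0186 v=-0.2020
1: F=40.2769 v=1.7166
2: F=9.3756 v=-8.4984
3: F=20.1542 v=16.1891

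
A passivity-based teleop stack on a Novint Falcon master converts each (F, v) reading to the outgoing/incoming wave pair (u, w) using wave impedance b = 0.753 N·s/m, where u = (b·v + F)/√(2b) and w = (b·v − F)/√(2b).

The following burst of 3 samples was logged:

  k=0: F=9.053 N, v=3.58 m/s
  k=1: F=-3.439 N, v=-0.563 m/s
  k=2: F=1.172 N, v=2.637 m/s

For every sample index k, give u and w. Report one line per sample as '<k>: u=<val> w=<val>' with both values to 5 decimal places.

k=0: b·v=0.753×3.58=2.69574; √(2b)=1.22719; u=(2.69574+9.053)/1.22719=9.57368, w=(2.69574−9.053)/1.22719=-5.18033
k=1: b·v=0.753×(-0.563)=-0.42394; √(2b)=1.22719; u=(-0.42394+(-3.439))/1.22719=-3.14779, w=(-0.42394−(-3.439))/1.22719=2.45688
k=2: b·v=0.753×2.637=1.98566; √(2b)=1.22719; u=(1.98566+1.172)/1.22719=2.57308, w=(1.98566−1.172)/1.22719=0.66303

0: u=9.57368 w=-5.18033
1: u=-3.14779 w=2.45688
2: u=2.57308 w=0.66303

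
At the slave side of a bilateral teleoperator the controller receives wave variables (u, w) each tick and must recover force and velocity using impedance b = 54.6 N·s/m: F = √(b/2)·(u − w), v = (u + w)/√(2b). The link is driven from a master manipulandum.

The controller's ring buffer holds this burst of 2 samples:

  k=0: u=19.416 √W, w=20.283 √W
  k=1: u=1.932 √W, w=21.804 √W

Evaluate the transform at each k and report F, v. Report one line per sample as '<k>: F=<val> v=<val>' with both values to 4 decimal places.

k=0: u−w=-0.8670, u+w=39.6990; √(b/2)=5.2249, √(2b)=10.4499; F=5.2249×(-0.867)=-4.5300, v=39.6990/10.4499=3.7990
k=1: u−w=-19.8720, u+w=23.7360; √(b/2)=5.2249, √(2b)=10.4499; F=5.2249×(-19.872)=-103.8300, v=23.7360/10.4499=2.2714

0: F=-4.5300 v=3.7990
1: F=-103.8300 v=2.2714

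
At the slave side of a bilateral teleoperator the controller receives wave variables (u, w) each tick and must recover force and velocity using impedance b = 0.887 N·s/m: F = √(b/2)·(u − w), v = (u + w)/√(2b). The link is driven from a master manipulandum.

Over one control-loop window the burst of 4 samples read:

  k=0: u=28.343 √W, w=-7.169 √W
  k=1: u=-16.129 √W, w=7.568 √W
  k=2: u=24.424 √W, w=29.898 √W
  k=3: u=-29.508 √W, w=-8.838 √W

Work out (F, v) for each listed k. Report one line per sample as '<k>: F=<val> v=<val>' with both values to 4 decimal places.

0: F=23.6495 v=15.8974
1: F=-15.7812 v=-6.4276
2: F=-3.6455 v=40.7849
3: F=-13.7654 v=-28.7901

k=0: u−w=35.5120, u+w=21.1740; √(b/2)=0.6660, √(2b)=1.3319; F=0.6660×35.512=23.6495, v=21.1740/1.3319=15.8974
k=1: u−w=-23.6970, u+w=-8.5610; √(b/2)=0.6660, √(2b)=1.3319; F=0.6660×(-23.697)=-15.7812, v=-8.5610/1.3319=-6.4276
k=2: u−w=-5.4740, u+w=54.3220; √(b/2)=0.6660, √(2b)=1.3319; F=0.6660×(-5.474)=-3.6455, v=54.3220/1.3319=40.7849
k=3: u−w=-20.6700, u+w=-38.3460; √(b/2)=0.6660, √(2b)=1.3319; F=0.6660×(-20.67)=-13.7654, v=-38.3460/1.3319=-28.7901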